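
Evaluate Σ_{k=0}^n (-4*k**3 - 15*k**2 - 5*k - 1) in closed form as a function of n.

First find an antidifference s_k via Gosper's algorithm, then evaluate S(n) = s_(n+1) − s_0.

S(n) = -n**4 - 7*n**3 - 11*n**2 - 6*n - 1

Ratio r(k) = (4*k**3 + 27*k**2 + 47*k + 25)/(4*k**3 + 15*k**2 + 5*k + 1).
Normal form (A,B,C) = (1, 1, k**3 + 15*k**2/4 + 5*k/4 + 1/4).
f must satisfy (1)·f(k+1) − (1)·f(k) = k**3 + 15*k**2/4 + 5*k/4 + 1/4.
Bound: deg f ≤ 4.
A polynomial solution: f(k) = k*(k**3 + 3*k**2 - 4*k + 1)/4.
So s_k = (B(k−1)f/C)·t_k = (k*(k**3 + 3*k**2 - 4*k + 1)/(4*k**3 + 15*k**2 + 5*k + 1))·t_k = k*(-k**3 - 3*k**2 + 4*k - 1).
Check: Δs_k = -4*k**3 - 15*k**2 - 5*k - 1. ✓
Telescope: S(n) = s_(n+1) − s_(0) = -n**4 - 7*n**3 - 11*n**2 - 6*n - 1 − (0) = -n**4 - 7*n**3 - 11*n**2 - 6*n - 1.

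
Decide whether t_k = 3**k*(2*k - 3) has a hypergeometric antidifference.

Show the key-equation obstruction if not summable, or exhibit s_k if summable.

Step 1: r(k) = 3*(2*k - 1)/(2*k - 3).
So A=3 and B=1, with C=k - 3/2.
Need (3)·f(k+1) − (1)·f(k) = k - 3/2.
From deg A=0, deg B=0, deg C=1: d=1.
Match coefficients ⇒ f(k) = (k - 3)/2.
R(k) = B(k−1)·f(k)/C(k) = (k - 3)/(2*k - 3); s_k = R·t_k = 3**k*(k - 3).
Δs = 3**k*(2*k - 3), as required.

Yes. s_k = 3**k*(k - 3).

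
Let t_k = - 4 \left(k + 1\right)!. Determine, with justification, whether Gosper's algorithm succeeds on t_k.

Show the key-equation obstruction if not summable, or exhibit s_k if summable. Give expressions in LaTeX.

No — key equation has no polynomial f.

The ratio is k + 2.
Take A(k)=k + 2, B(k)=1, C(k)=1.
Solve (k + 2)·f(k+1) − (1)·f(k) = 1.
Degrees (1,0,0) ⇒ d ≤ -1.
Bound -1 < 0, so the key equation has no polynomial solution.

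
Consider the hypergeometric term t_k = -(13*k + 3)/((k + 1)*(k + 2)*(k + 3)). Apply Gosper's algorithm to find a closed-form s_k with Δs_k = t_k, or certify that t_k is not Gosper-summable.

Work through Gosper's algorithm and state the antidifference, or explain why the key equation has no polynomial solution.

t_(k+1)/t_k = (k + 1)*(13*k + 16)/((k + 4)*(13*k + 3)).
Take A(k)=k + 1, B(k)=k + 4, C(k)=k + 3/13.
f must satisfy (k + 1)·f(k+1) − (k + 3)·f(k) = k + 3/13.
Degrees (1,1,1) ⇒ d ≤ 2.
Solve for f: f(k) = k*(4*k - 1)/13 (degree 2 ≤ 2).
Then R = B(k−1)f/C = k*(k + 3)*(4*k - 1)/(13*k + 3), so s_k = R(k)·t_k = k*(1 - 4*k)/((k + 1)*(k + 2)).
s_(k+1) − s_k = (-13*k - 3)/(k**3 + 6*k**2 + 11*k + 6) = t_k.

s_k = k*(1 - 4*k)/((k + 1)*(k + 2))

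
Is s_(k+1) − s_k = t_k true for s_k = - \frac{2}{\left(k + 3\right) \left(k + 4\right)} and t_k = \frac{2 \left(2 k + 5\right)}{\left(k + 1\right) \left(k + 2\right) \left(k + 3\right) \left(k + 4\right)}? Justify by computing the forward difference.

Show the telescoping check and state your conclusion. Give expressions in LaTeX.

Invalid: residual \frac{6 \left(- 3 k - 7\right)}{k^{5} + 15 k^{4} + 85 k^{3} + 225 k^{2} + 274 k + 120} ≠ 0.

s_(k+1) = -2/((k + 4)*(k + 5))
s_(k+1) − s_k = 4/(k**3 + 12*k**2 + 47*k + 60)
(s_(k+1) − s_k) − t_k = 6*(-3*k - 7)/(k**5 + 15*k**4 + 85*k**3 + 225*k**2 + 274*k + 120)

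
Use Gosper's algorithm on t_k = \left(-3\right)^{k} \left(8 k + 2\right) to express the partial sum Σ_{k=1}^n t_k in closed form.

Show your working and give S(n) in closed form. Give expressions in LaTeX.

S(n) = 6 \left(-3\right)^{n} n + 3 \left(-3\right)^{n} - 3

Ratio r(k) = 3*(-4*k - 5)/(4*k + 1).
Normal form (A,B,C) = (-3, 1, k + 1/4).
Need (-3)·f(k+1) − (1)·f(k) = k + 1/4.
From deg A=0, deg B=0, deg C=1: d=1.
A polynomial solution: f(k) = -(2*k - 1)/8.
Then R = B(k−1)f/C = -(2*k - 1)/(2*(4*k + 1)), so s_k = R(k)·t_k = (-3)**k*(1 - 2*k).
Check: Δs_k = (-3)**k*(8*k + 2). ✓
s_(n+1) = 3*(-3)**n*(2*n + 1) and s_(1) = 3, so S(n) = 6*(-3)**n*n + 3*(-3)**n - 3.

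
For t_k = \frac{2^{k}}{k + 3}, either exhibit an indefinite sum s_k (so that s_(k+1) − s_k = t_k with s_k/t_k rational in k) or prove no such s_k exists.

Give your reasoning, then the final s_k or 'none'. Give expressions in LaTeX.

none (Gosper's algorithm certifies no s_k)

Step 1: r(k) = 2*(k + 3)/(k + 4).
Take A(k)=2*k + 6, B(k)=k + 4, C(k)=1.
Need (2*k + 6)·f(k+1) − (k + 3)·f(k) = 1.
d = -1 from the (1,1,0) case.
deg f ≤ -1 is impossible — no certificate.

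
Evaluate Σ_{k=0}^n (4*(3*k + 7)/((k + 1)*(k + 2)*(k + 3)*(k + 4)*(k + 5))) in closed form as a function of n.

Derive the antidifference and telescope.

S(n) = (n**3 + 11*n**2 + 38*n + 28)/(3*(n**3 + 11*n**2 + 38*n + 40))

Step 1: r(k) = (k + 1)*(3*k + 10)/((k + 6)*(3*k + 7)).
Factor: A=k + 1; B=k + 6; C=k + 7/3.
Key eq: (k + 1)·f(k+1) = (k + 5)·f(k) + (k + 7/3).
Degrees (1,1,1) ⇒ d ≤ 4.
Match coefficients ⇒ f(k) = k*(k + 2)*(k**2 + 8*k + 19)/36.
Certificate R = B(k−1)f/C = k*(k + 2)*(k + 5)*(k**2 + 8*k + 19)/(12*(3*k + 7)) gives s_k = k*(k**2 + 8*k + 19)/(3*(k**3 + 8*k**2 + 19*k + 12)).
Verify: 4*(3*k + 7)/(k**5 + 15*k**4 + 85*k**3 + 225*k**2 + 274*k + 120) matches t_k.
Telescope: S(n) = s_(n+1) − s_(0) = (n**3 + 11*n**2 + 38*n + 28)/(3*(n**3 + 11*n**2 + 38*n + 40)) − (0) = (n**3 + 11*n**2 + 38*n + 28)/(3*(n**3 + 11*n**2 + 38*n + 40)).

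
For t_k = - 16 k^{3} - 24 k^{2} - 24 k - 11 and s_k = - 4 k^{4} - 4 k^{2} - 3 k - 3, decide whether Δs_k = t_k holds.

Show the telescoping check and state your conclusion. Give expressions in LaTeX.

valid (s_(k+1) − s_k reduces to t_k)

s_(k+1) = -3*k - 4*(k + 1)**4 - 4*(k + 1)**2 - 6
s_(k+1) − s_k = -16*k**3 - 24*k**2 - 24*k - 11
(s_(k+1) − s_k) − t_k = 0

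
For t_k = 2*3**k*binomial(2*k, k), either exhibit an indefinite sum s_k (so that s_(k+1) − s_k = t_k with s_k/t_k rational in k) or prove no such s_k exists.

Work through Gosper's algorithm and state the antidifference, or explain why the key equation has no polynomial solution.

The ratio is 6*(2*k + 1)/(k + 1).
A = 12*k + 6, B = k + 1, C = 1.
f must satisfy (12*k + 6)·f(k+1) − (k)·f(k) = 1.
From deg A=1, deg B=1, deg C=0: d=-1.
d = -1 < 0 ⇒ no nonzero polynomial f; not summable.

none (Gosper's algorithm certifies no s_k)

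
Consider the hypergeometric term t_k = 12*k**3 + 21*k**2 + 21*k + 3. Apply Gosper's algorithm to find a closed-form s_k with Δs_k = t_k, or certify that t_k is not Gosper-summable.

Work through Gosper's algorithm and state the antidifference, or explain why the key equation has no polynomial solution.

s_k = k*(3*k**3 + k**2 + 3*k - 4)

Step 1: r(k) = (4*k**3 + 19*k**2 + 33*k + 19)/(4*k**3 + 7*k**2 + 7*k + 1).
So A=1 and B=1, with C=k**3 + 7*k**2/4 + 7*k/4 + 1/4.
f must satisfy (1)·f(k+1) − (1)·f(k) = k**3 + 7*k**2/4 + 7*k/4 + 1/4.
deg f ≤ 4 (via 0,0,3).
Solve for f: f(k) = k*(3*k**3 + k**2 + 3*k - 4)/12 (degree 4 ≤ 4).
Get s_k = R·t_k = k*(3*k**3 + k**2 + 3*k - 4) with R(k) = B(k−1)f(k)/C(k) = k*(3*k**3 + k**2 + 3*k - 4)/(3*(4*k**3 + 7*k**2 + 7*k + 1)).
s_(k+1) − s_k = 12*k**3 + 21*k**2 + 21*k + 3 = t_k.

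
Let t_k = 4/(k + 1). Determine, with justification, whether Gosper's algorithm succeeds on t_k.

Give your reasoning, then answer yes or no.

No — t_k has no hypergeometric antidifference.

t_(k+1)/t_k = (k + 1)/(k + 2).
A = k + 1, B = k + 2, C = 1.
Key eq: (k + 1)·f(k+1) = (k + 1)·f(k) + (1).
From deg A=1, deg B=1, deg C=0: d=0.
Generic f = c0 gives residual -1; -1 = 0 cannot hold, so t_k is not Gosper-summable.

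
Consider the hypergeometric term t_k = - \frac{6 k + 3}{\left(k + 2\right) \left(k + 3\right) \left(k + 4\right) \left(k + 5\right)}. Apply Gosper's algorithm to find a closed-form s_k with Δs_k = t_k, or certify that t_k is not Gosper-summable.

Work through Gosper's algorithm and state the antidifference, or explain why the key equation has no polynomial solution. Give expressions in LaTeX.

s_k = - \frac{k \left(k^{2} + 9 k + 2\right)}{8 \left(k + 2\right) \left(k + 3\right) \left(k + 4\right)}

Step 1: r(k) = (k + 2)*(2*k + 3)/((k + 6)*(2*k + 1)).
Normal form (A,B,C) = (k + 2, k + 6, k + 1/2).
Solve (k + 2)·f(k+1) − (k + 5)·f(k) = k + 1/2.
Bound: deg f ≤ 3.
Match coefficients ⇒ f(k) = k*(k**2 + 9*k + 2)/48.
So s_k = (B(k−1)f/C)·t_k = (k*(k + 5)*(k**2 + 9*k + 2)/(24*(2*k + 1)))·t_k = -k*(k**2 + 9*k + 2)/(8*(k + 2)*(k + 3)*(k + 4)).
Verify: 3*(-2*k - 1)/(k**4 + 14*k**3 + 71*k**2 + 154*k + 120) matches t_k.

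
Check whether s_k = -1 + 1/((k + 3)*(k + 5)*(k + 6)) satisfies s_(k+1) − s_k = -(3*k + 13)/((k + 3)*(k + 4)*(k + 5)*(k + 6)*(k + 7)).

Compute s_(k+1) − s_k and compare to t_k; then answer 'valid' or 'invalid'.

Valid — Δs_k = t_k.

s_(k+1) = -1 + 1/((k + 4)*(k + 6)*(k + 7))
s_(k+1) − s_k = ((k + 3)*(k + 5) - (k + 4)*(k + 7))/((k + 3)*(k + 4)*(k + 5)*(k + 6)*(k + 7))
(s_(k+1) − s_k) − t_k = 0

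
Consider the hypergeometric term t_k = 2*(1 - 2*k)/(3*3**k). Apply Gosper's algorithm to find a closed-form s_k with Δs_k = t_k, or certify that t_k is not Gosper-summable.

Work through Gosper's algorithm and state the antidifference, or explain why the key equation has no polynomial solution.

s_k = 2*k/3**k

r(k) = (2*k + 1)/(3*(2*k - 1)) after simplifying.
A = 1/3, B = 1, C = k - 1/2.
f must satisfy (1/3)·f(k+1) − (1)·f(k) = k - 1/2.
d = 1 from the (0,0,1) case.
Match coefficients ⇒ f(k) = -3*k/2.
Get s_k = R·t_k = 2*k/3**k with R(k) = B(k−1)f(k)/C(k) = -3*k/(2*k - 1).
Δs = 2*(1 - 2*k)/(3*3**k), as required.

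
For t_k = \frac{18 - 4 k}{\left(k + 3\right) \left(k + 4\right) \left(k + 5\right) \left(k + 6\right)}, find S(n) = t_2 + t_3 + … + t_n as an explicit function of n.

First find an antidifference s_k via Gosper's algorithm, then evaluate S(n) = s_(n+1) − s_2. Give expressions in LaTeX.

S(n) = \frac{2 \left(n - 1\right)}{n^{3} + 15 n^{2} + 74 n + 120}

Step 1: r(k) = (k + 3)*(2*k - 7)/((k + 7)*(2*k - 9)).
Factor: A=k + 3; B=k + 7; C=k - 9/2.
Solve (k + 3)·f(k+1) − (k + 6)·f(k) = k - 9/2.
deg f ≤ 3 (via 1,1,1).
Coefficient equations give f(k) = -k*(k**2 + 12*k + 77)/60.
So s_k = (B(k−1)f/C)·t_k = (-k*(k + 6)*(k**2 + 12*k + 77)/(30*(2*k - 9)))·t_k = k*(k**2 + 12*k + 77)/(15*(k + 3)*(k + 4)*(k + 5)).
s_(k+1) − s_k = 2*(9 - 2*k)/(k**4 + 18*k**3 + 119*k**2 + 342*k + 360) = t_k.
Telescope: S(n) = s_(n+1) − s_(2) = (n**3 + 15*n**2 + 104*n + 90)/(15*(n**3 + 15*n**2 + 74*n + 120)) − (1/15) = 2*(n - 1)/(n**3 + 15*n**2 + 74*n + 120).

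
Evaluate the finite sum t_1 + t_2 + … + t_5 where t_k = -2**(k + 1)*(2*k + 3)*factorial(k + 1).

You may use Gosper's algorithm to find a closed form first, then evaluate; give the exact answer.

r(k) = 2*(k + 2)*(2*k + 5)/(2*k + 3) after simplifying.
A = 2*k + 4, B = 1, C = k + 3/2.
Key eq: (2*k + 4)·f(k+1) = (1)·f(k) + (k + 3/2).
Degrees (1,0,1) ⇒ d ≤ 0.
Solve for f: f(k) = 1/2 (degree 0 ≤ 0).
So s_k = (B(k−1)f/C)·t_k = (1/(2*k + 3))·t_k = -2**(k + 1)*factorial(k + 1).
Δs = -2**(k + 1)*(2*k + 3)*factorial(k + 1), as required.
Sum = s_(6) − s_(1); s_(6) = -645120, s_(1) = -8 ⇒ -645112.

Σ = -645112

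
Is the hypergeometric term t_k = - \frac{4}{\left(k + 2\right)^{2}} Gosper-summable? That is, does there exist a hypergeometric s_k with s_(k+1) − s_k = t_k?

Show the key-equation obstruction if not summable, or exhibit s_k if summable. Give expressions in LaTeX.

No; the coefficient equations for f are inconsistent.

Compute t_(k+1)/t_k: get (k + 2)**2/(k + 3)**2.
Gosper form: A/B · C(k+1)/C(k) with A=k**2 + 4*k + 4, B=k**2 + 6*k + 9, C=1.
f must satisfy (k**2 + 4*k + 4)·f(k+1) − (k**2 + 4*k + 4)·f(k) = 1.
Bound: deg f ≤ 0.
Generic f = c0 gives residual -1; -1 = 0 cannot hold, so t_k is not Gosper-summable.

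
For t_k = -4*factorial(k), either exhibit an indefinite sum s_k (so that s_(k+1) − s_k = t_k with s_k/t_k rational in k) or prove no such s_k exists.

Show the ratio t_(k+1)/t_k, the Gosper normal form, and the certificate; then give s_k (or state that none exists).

Ratio r(k) = k + 1.
Factor: A=k + 1; B=1; C=1.
Need (k + 1)·f(k+1) − (1)·f(k) = 1.
From deg A=1, deg B=0, deg C=0: d=-1.
Negative degree bound (-1): no f exists, t_k not Gosper-summable.

none (Gosper's algorithm certifies no s_k)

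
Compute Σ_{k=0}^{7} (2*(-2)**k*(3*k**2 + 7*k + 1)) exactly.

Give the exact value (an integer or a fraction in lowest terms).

Σ = -36354

r(k) = 2*(-3*k**2 - 13*k - 11)/(3*k**2 + 7*k + 1) after simplifying.
Gosper form: A/B · C(k+1)/C(k) with A=-2, B=1, C=k**2 + 7*k/3 + 1/3.
Need (-2)·f(k+1) − (1)·f(k) = k**2 + 7*k/3 + 1/3.
Bound: deg f ≤ 2.
Coefficient equations give f(k) = -(k**2 + k - 1)/3.
R(k) = B(k−1)·f(k)/C(k) = -(k**2 + k - 1)/(3*k**2 + 7*k + 1); s_k = R·t_k = (-2)**(k + 1)*(k**2 + k - 1).
s_(k+1) − s_k = 2*(-2)**k*(3*k**2 + 7*k + 1) = t_k.
Σ_(k=0)^(7) t_k = s_(8) − s_(0) = -36352 − (2) = -36354.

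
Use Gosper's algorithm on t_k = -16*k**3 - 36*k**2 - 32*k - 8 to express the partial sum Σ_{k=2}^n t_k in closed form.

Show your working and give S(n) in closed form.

S(n) = -4*n**4 - 20*n**3 - 38*n**2 - 30*n + 92

r(k) = (4*k**3 + 21*k**2 + 38*k + 23)/(4*k**3 + 9*k**2 + 8*k + 2) after simplifying.
Normal form (A,B,C) = (1, 1, k**3 + 9*k**2/4 + 2*k + 1/2).
Set up (1)·f(k+1) − (1)·f(k) − (k**3 + 9*k**2/4 + 2*k + 1/2) = 0.
Degrees (0,0,3) ⇒ d ≤ 4.
Solve for f: f(k) = k*(2*k**3 + 2*k**2 + k - 1)/8 (degree 4 ≤ 4).
Certificate R = B(k−1)f/C = k*(2*k**3 + 2*k**2 + k - 1)/(2*(4*k**3 + 9*k**2 + 8*k + 2)) gives s_k = 2*k*(-2*k**3 - 2*k**2 - k + 1).
Check: Δs_k = -16*k**3 - 36*k**2 - 32*k - 8. ✓
s_(n+1) = -4*n**4 - 20*n**3 - 38*n**2 - 30*n - 8 and s_(2) = -100, so S(n) = -4*n**4 - 20*n**3 - 38*n**2 - 30*n + 92.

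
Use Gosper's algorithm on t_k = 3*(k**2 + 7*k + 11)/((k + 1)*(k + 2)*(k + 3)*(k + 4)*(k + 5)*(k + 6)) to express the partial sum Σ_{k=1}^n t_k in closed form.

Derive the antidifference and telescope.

S(n) = n*(n**2 + 12*n + 44)/(48*(n**3 + 12*n**2 + 44*n + 48))

Compute t_(k+1)/t_k: get (k + 1)*(7*k + (k + 1)**2 + 18)/((k + 7)*(k**2 + 7*k + 11)).
Take A(k)=k + 1, B(k)=k + 7, C(k)=k**2 + 7*k + 11.
Set up (k + 1)·f(k+1) − (k + 6)·f(k) − (k**2 + 7*k + 11) = 0.
Bound: deg f ≤ 5.
Match coefficients ⇒ f(k) = k*(k + 2)*(k + 4)*(k**2 + 9*k + 23)/45.
Then R = B(k−1)f/C = k*(k + 2)*(k + 4)*(k + 6)*(k**2 + 9*k + 23)/(45*(k**2 + 7*k + 11)), so s_k = R(k)·t_k = k*(k**2 + 9*k + 23)/(15*(k**3 + 9*k**2 + 23*k + 15)).
Δs = 3*(k**2 + 7*k + 11)/(k**6 + 21*k**5 + 175*k**4 + 735*k**3 + 1624*k**2 + 1764*k + 720), as required.
Telescope: S(n) = s_(n+1) − s_(1) = (n**3 + 12*n**2 + 44*n + 33)/(15*(n**3 + 12*n**2 + 44*n + 48)) − (11/240) = n*(n**2 + 12*n + 44)/(48*(n**3 + 12*n**2 + 44*n + 48)).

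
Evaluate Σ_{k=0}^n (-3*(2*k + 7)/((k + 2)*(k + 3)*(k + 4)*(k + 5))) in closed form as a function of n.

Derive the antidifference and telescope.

r(k) = (k + 2)*(2*k + 9)/((k + 6)*(2*k + 7)) after simplifying.
Gosper form: A/B · C(k+1)/C(k) with A=k + 2, B=k + 6, C=k + 7/2.
Set up (k + 2)·f(k+1) − (k + 5)·f(k) − (k + 7/2) = 0.
Bound: deg f ≤ 3.
Match coefficients ⇒ f(k) = k*(k + 3)*(k + 6)/16.
R(k) = B(k−1)·f(k)/C(k) = k*(k + 3)*(k + 5)*(k + 6)/(8*(2*k + 7)); s_k = R·t_k = 3*k*(-k - 6)/(8*(k**2 + 6*k + 8)).
s_(k+1) − s_k = 3*(-2*k - 7)/(k**4 + 14*k**3 + 71*k**2 + 154*k + 120) = t_k.
Evaluate: s_(n+1) = 3*(-n**2 - 8*n - 7)/(8*(n**2 + 8*n + 15)); subtract s_(0) = 0 ⇒ S(n) = 3*(-n**2 - 8*n - 7)/(8*(n**2 + 8*n + 15)).

S(n) = 3*(-n**2 - 8*n - 7)/(8*(n**2 + 8*n + 15))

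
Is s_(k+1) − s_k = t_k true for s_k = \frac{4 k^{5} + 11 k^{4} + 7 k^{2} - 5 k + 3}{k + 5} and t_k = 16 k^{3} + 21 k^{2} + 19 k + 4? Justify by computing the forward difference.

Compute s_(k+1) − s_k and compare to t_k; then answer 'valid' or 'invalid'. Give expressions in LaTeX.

s_(k+1) = (-5*k + 4*(k + 1)**5 + 11*(k + 1)**4 + 7*(k + 1)**2 - 2)/(k + 6)
s_(k+1) − s_k = (16*k**5 + 173*k**4 + 526*k**3 + 601*k**2 + 412*k + 82)/(k**2 + 11*k + 30)
(s_(k+1) − s_k) − t_k = 2*(-12*k**4 - 102*k**3 - 121*k**2 - 101*k - 19)/(k**2 + 11*k + 30)

Invalid: residual \frac{2 \left(- 12 k^{4} - 102 k^{3} - 121 k^{2} - 101 k - 19\right)}{k^{2} + 11 k + 30} ≠ 0.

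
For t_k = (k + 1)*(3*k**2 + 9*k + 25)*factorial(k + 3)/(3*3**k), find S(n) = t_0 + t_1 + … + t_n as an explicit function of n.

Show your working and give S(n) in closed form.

Step 1: r(k) = (k + 2)*(k + 4)*(9*k + 3*(k + 1)**2 + 34)/(3*(k + 1)*(3*k**2 + 9*k + 25)).
So A=k/3 + 4/3 and B=1, with C=k**3 + 4*k**2 + 34*k/3 + 25/3.
Key eq: (k/3 + 4/3)·f(k+1) = (1)·f(k) + (k**3 + 4*k**2 + 34*k/3 + 25/3).
From deg A=1, deg B=0, deg C=3: d=2.
Solve for f: f(k) = 3*k**2 + 3*k + 1 (degree 2 ≤ 2).
Get s_k = R·t_k = (3*k**2 + 3*k + 1)*factorial(k + 3)/3**k with R(k) = B(k−1)f(k)/C(k) = 3*(3*k**2 + 3*k + 1)/((k + 1)*(3*k**2 + 9*k + 25)).
Δs = (k + 1)*(3*k**2 + 9*k + 25)*factorial(k + 3)/(3*3**k), as required.
s_(n+1) = 3**(-n - 1)*(3*n**2 + 9*n + 7)*factorial(n + 4) and s_(0) = 6, so S(n) = -6 + n**2*factorial(n + 4)/3**n + 3*n*factorial(n + 4)/3**n + 7*factorial(n + 4)/(3*3**n).

S(n) = -6 + n**2*factorial(n + 4)/3**n + 3*n*factorial(n + 4)/3**n + 7*factorial(n + 4)/(3*3**n)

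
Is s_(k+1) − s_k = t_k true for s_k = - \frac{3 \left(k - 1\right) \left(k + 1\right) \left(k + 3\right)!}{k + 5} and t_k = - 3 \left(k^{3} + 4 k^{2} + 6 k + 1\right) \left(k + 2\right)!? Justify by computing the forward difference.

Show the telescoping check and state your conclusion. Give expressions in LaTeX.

s_(k+1) = -3*k*(k + 2)*factorial(k + 4)/(k + 6)
s_(k+1) − s_k = -3*(k**4 + 10*k**3 + 32*k**2 + 41*k + 6)*factorial(k + 3)/((k + 5)*(k + 6))
(s_(k+1) − s_k) − t_k = 6*(k**4 + 9*k**3 + 25*k**2 + 31*k + 6)*factorial(k + 2)/((k + 5)*(k + 6))

Invalid: residual \frac{6 \left(k^{4} + 9 k^{3} + 25 k^{2} + 31 k + 6\right) \left(k + 2\right)!}{\left(k + 5\right) \left(k + 6\right)} ≠ 0.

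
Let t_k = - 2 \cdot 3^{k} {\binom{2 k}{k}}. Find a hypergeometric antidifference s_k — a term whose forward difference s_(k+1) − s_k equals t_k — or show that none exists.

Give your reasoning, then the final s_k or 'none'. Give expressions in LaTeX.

Compute t_(k+1)/t_k: get 6*(2*k + 1)/(k + 1).
Normal form (A,B,C) = (12*k + 6, k + 1, 1).
f must satisfy (12*k + 6)·f(k+1) − (k)·f(k) = 1.
Bound: deg f ≤ -1.
d = -1 < 0 ⇒ no nonzero polynomial f; not summable.

none (Gosper's algorithm certifies no s_k)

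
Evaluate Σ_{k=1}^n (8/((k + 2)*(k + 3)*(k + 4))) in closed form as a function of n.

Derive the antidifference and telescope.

t_(k+1)/t_k = (k + 2)/(k + 5).
So A=k + 2 and B=k + 5, with C=1.
Solve (k + 2)·f(k+1) − (k + 4)·f(k) = 1.
From deg A=1, deg B=1, deg C=0: d=2.
Solving with deg f ≤ 2: f(k) = k*(k + 5)/12.
Certificate R = B(k−1)f/C = k*(k + 4)*(k + 5)/12 gives s_k = 2*k*(k + 5)/(3*(k + 2)*(k + 3)).
Verify: 8/(k**3 + 9*k**2 + 26*k + 24) matches t_k.
Telescope: S(n) = s_(n+1) − s_(1) = 2*(n**2 + 7*n + 6)/(3*(n**2 + 7*n + 12)) − (1/3) = n*(n + 7)/(3*(n**2 + 7*n + 12)).

S(n) = n*(n + 7)/(3*(n**2 + 7*n + 12))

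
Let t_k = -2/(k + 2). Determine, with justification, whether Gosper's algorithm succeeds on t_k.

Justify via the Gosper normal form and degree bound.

No. Not Gosper-summable.

Compute t_(k+1)/t_k: get (k + 2)/(k + 3).
Gosper form: A/B · C(k+1)/C(k) with A=k + 2, B=k + 3, C=1.
Key eq: (k + 2)·f(k+1) = (k + 2)·f(k) + (1).
Degrees (1,1,0) ⇒ d ≤ 0.
Put f(k) = c0: A·f(k+1) − B(k−1)·f(k) − C = -1; need -1 = 0 — inconsistent ⇒ no f, not summable.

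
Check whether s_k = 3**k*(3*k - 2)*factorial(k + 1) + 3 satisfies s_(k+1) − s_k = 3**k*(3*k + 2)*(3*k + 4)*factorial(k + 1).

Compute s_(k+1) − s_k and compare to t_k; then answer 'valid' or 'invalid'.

s_(k+1) = 3**(k + 1)*(3*k + 1)*factorial(k + 2) + 3
s_(k+1) − s_k = 3**k*(3*k + 2)*(3*k + 4)*factorial(k + 1)
(s_(k+1) − s_k) − t_k = 0

Valid: the claim telescopes to t_k.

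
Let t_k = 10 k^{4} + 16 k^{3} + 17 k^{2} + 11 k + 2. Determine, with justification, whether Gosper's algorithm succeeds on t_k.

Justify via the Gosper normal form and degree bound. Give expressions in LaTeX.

r(k) = (10*k**4 + 56*k**3 + 125*k**2 + 133*k + 56)/(10*k**4 + 16*k**3 + 17*k**2 + 11*k + 2) after simplifying.
Factor: A=1; B=1; C=k**4 + 8*k**3/5 + 17*k**2/10 + 11*k/10 + 1/5.
Key eq: (1)·f(k+1) = (1)·f(k) + (k**4 + 8*k**3/5 + 17*k**2/10 + 11*k/10 + 1/5).
d = 5 from the (0,0,4) case.
Coefficient equations give f(k) = k*(2*k**4 - k**3 + k**2 + k - 1)/10.
So s_k = (B(k−1)f/C)·t_k = (k*(2*k**4 - k**3 + k**2 + k - 1)/(10*k**4 + 16*k**3 + 17*k**2 + 11*k + 2))·t_k = k*(2*k**4 - k**3 + k**2 + k - 1).
s_(k+1) − s_k = 10*k**4 + 16*k**3 + 17*k**2 + 11*k + 2 = t_k.

Yes. s_k = k \left(2 k^{4} - k^{3} + k^{2} + k - 1\right).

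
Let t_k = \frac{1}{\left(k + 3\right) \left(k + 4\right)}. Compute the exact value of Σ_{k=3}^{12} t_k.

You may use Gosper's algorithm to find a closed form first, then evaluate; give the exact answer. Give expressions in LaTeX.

Compute t_(k+1)/t_k: get (k + 3)/(k + 5).
Normal form (A,B,C) = (k + 3, k + 5, 1).
f must satisfy (k + 3)·f(k+1) − (k + 4)·f(k) = 1.
From deg A=1, deg B=1, deg C=0: d=1.
Coefficient equations give f(k) = k/3.
R(k) = B(k−1)·f(k)/C(k) = k*(k + 4)/3; s_k = R·t_k = k/(3*(k + 3)).
s_(k+1) − s_k = 1/(k**2 + 7*k + 12) = t_k.
Evaluate s at k=13 and k=3: 13/48 and 1/6; difference 5/48.

Σ = 5/48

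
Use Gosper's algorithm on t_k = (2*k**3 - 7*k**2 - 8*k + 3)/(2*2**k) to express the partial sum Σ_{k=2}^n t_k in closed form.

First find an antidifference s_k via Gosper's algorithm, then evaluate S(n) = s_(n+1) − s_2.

S(n) = 2**(-n - 1)*(2**(n + 1) - 2*n**3 - 5*n**2 + 3)

Step 1: r(k) = (2*k**3 - k**2 - 16*k - 10)/(2*(2*k**3 - 7*k**2 - 8*k + 3)).
A = 1/2, B = 1, C = k**3 - 7*k**2/2 - 4*k + 3/2.
f must satisfy (1/2)·f(k+1) − (1)·f(k) = k**3 - 7*k**2/2 - 4*k + 3/2.
Bound: deg f ≤ 3.
A polynomial solution: f(k) = -k*(2*k**2 - k - 4).
Certificate R = B(k−1)f/C = -2*k*(2*k**2 - k - 4)/(2*k**3 - 7*k**2 - 8*k + 3) gives s_k = k*(-2*k**2 + k + 4)/2**k.
Verify: (2*k**3 - 7*k**2 - 8*k + 3)/(2*2**k) matches t_k.
Σ_(k=2)^n t_k = s_(n+1) − s_(2) = (2**(-n - 1)*(-2*n**3 - 5*n**2 + 3)) − (-1), i.e. 2**(-n - 1)*(2**(n + 1) - 2*n**3 - 5*n**2 + 3).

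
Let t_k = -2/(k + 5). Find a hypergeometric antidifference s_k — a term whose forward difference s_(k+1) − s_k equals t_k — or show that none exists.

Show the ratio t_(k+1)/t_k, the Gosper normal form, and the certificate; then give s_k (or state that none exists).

not Gosper-summable; s_k does not exist

r(k) = (k + 5)/(k + 6) after simplifying.
So A=k + 5 and B=k + 6, with C=1.
Set up (k + 5)·f(k+1) − (k + 5)·f(k) − (1) = 0.
Degrees (1,1,0) ⇒ d ≤ 0.
f = c0 ⇒ A·f(k+1) − B(k−1)·f(k) − C = -1. The system {-1 = 0} is inconsistent; no antidifference.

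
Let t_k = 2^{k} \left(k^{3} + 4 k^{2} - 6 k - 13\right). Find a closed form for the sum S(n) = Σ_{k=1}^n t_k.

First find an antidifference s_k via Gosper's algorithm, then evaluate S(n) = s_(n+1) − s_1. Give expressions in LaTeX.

The ratio is 2*(k**3 + 7*k**2 + 5*k - 14)/(k**3 + 4*k**2 - 6*k - 13).
So A=2 and B=1, with C=k**3 + 4*k**2 - 6*k - 13.
Key eq: (2)·f(k+1) = (1)·f(k) + (k**3 + 4*k**2 - 6*k - 13).
d = 3 from the (0,0,3) case.
A polynomial solution: f(k) = k**3 - 2*k**2 - 4*k - 3.
Then R = B(k−1)f/C = (k**3 - 2*k**2 - 4*k - 3)/(k**3 + 4*k**2 - 6*k - 13), so s_k = R(k)·t_k = 2**k*(k**3 - 2*k**2 - 4*k - 3).
Verify: 2**k*(k**3 + 4*k**2 - 6*k - 13) matches t_k.
Evaluate: s_(n+1) = 2**(n + 1)*(n**3 + n**2 - 5*n - 8); subtract s_(1) = -16 ⇒ S(n) = 2*2**n*n**3 + 2*2**n*n**2 - 10*2**n*n - 16*2**n + 16.

S(n) = 2 \cdot 2^{n} n^{3} + 2 \cdot 2^{n} n^{2} - 10 \cdot 2^{n} n - 16 \cdot 2^{n} + 16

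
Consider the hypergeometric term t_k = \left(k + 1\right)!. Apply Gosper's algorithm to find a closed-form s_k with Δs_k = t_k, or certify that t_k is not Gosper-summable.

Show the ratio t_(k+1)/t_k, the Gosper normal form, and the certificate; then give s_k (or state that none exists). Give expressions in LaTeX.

Ratio r(k) = k + 2.
A = k + 2, B = 1, C = 1.
Need (k + 2)·f(k+1) − (1)·f(k) = 1.
d = -1 from the (1,0,0) case.
d = -1 < 0 ⇒ no nonzero polynomial f; not summable.

no hypergeometric antidifference exists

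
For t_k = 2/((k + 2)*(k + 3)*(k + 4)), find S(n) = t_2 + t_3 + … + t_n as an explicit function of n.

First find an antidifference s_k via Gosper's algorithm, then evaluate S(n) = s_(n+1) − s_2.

Compute t_(k+1)/t_k: get (k + 2)/(k + 5).
A = k + 2, B = k + 5, C = 1.
Set up (k + 2)·f(k+1) − (k + 4)·f(k) − (1) = 0.
d = 2 from the (1,1,0) case.
Match coefficients ⇒ f(k) = k*(k + 5)/12.
Then R = B(k−1)f/C = k*(k + 4)*(k + 5)/12, so s_k = R(k)·t_k = k*(k + 5)/(6*(k + 2)*(k + 3)).
Check: Δs_k = 2/(k**3 + 9*k**2 + 26*k + 24). ✓
Σ_(k=2)^n t_k = s_(n+1) − s_(2) = ((n**2 + 7*n + 6)/(6*(n**2 + 7*n + 12))) − (7/60), i.e. (n**2 + 7*n - 8)/(20*(n**2 + 7*n + 12)).

S(n) = (n**2 + 7*n - 8)/(20*(n**2 + 7*n + 12))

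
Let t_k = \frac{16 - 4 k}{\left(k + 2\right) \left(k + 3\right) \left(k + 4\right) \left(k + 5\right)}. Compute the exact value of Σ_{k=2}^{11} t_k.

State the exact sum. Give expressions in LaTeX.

Ratio r(k) = (k - 3)*(k + 2)/((k - 4)*(k + 6)).
Normal form (A,B,C) = (k + 2, k + 6, k - 4).
Key eq: (k + 2)·f(k+1) = (k + 5)·f(k) + (k - 4).
d = 3 from the (1,1,1) case.
Coefficient equations give f(k) = -k*(k**2 + 9*k + 38)/24.
Certificate R = B(k−1)f/C = -k*(k + 5)*(k**2 + 9*k + 38)/(24*(k - 4)) gives s_k = k*(k**2 + 9*k + 38)/(6*(k + 2)*(k + 3)*(k + 4)).
Verify: 4*(4 - k)/(k**4 + 14*k**3 + 71*k**2 + 154*k + 120) matches t_k.
Evaluate s at k=12 and k=2: 29/168 and 1/6; difference 1/168.

Σ = 1/168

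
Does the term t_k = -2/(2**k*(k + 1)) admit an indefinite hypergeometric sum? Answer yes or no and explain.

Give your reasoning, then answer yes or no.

No — t_k has no hypergeometric antidifference.

Ratio r(k) = (k + 1)/(2*(k + 2)).
Normal form (A,B,C) = (k/2 + 1/2, k + 2, 1).
Solve (k/2 + 1/2)·f(k+1) − (k + 1)·f(k) = 1.
deg f ≤ -1 (via 1,1,0).
d = -1 < 0 ⇒ no nonzero polynomial f; not summable.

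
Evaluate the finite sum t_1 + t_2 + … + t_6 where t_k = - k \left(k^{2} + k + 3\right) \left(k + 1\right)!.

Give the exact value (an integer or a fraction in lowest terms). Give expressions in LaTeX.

r(k) = (k + 1)*(k + 2)*(k + (k + 1)**2 + 4)/(k*(k**2 + k + 3)) after simplifying.
Gosper form: A/B · C(k+1)/C(k) with A=k + 2, B=1, C=k**3 + k**2 + 3*k.
Solve (k + 2)·f(k+1) − (1)·f(k) = k**3 + k**2 + 3*k.
deg f ≤ 2 (via 1,0,3).
A polynomial solution: f(k) = k**2 - 2*k + 2.
Then R = B(k−1)f/C = (k**2 - 2*k + 2)/(k*(k**2 + k + 3)), so s_k = R(k)·t_k = -(k**2 - 2*k + 2)*factorial(k + 1).
Verify: -k*(k**2 + k + 3)*factorial(k + 1) matches t_k.
Σ_(k=1)^(6) t_k = s_(7) − s_(1) = -1491840 − (-2) = -1491838.

Σ = -1491838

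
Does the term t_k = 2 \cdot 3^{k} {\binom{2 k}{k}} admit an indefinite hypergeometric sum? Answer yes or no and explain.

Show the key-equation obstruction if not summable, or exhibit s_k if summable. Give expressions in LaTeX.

No — negative degree bound, so no certificate f.

Ratio r(k) = 6*(2*k + 1)/(k + 1).
So A=12*k + 6 and B=k + 1, with C=1.
Solve (12*k + 6)·f(k+1) − (k)·f(k) = 1.
d = -1 from the (1,1,0) case.
deg f ≤ -1 is impossible — no certificate.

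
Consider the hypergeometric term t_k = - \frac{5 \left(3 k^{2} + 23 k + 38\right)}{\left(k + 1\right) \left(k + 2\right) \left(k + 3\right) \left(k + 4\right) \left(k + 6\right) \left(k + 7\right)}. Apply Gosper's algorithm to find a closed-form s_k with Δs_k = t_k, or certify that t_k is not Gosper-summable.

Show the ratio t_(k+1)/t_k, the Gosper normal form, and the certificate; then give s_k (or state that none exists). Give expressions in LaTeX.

t_(k+1)/t_k = (k + 1)*(k + 6)*(23*k + 3*(k + 1)**2 + 61)/((k + 5)*(k + 8)*(3*k**2 + 23*k + 38)).
Factor: A=k + 1; B=k + 8; C=k**3 + 38*k**2/3 + 51*k + 190/3.
Set up (k + 1)·f(k+1) − (k + 7)·f(k) − (k**3 + 38*k**2/3 + 51*k + 190/3) = 0.
deg f ≤ 6 (via 1,1,3).
Match coefficients ⇒ f(k) = k*(k + 2)*(k + 4)*(k + 5)*(k**2 + 10*k + 27)/54.
Then R = B(k−1)f/C = k*(k + 2)*(k + 4)*(k + 7)*(k**2 + 10*k + 27)/(18*(3*k**2 + 23*k + 38)), so s_k = R(k)·t_k = 5*k*(-k**2 - 10*k - 27)/(18*(k**3 + 10*k**2 + 27*k + 18)).
s_(k+1) − s_k = 5*(-3*k**2 - 23*k - 38)/(k**6 + 23*k**5 + 207*k**4 + 925*k**3 + 2144*k**2 + 2412*k + 1008) = t_k.

s_k = \frac{5 k \left(- k^{2} - 10 k - 27\right)}{18 \left(k^{3} + 10 k^{2} + 27 k + 18\right)}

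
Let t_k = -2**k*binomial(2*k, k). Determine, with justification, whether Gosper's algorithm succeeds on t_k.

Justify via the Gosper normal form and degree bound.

Compute t_(k+1)/t_k: get 4*(2*k + 1)/(k + 1).
Normal form (A,B,C) = (8*k + 4, k + 1, 1).
Key eq: (8*k + 4)·f(k+1) = (k)·f(k) + (1).
From deg A=1, deg B=1, deg C=0: d=-1.
Bound -1 < 0, so the key equation has no polynomial solution.

No — negative degree bound, so no certificate f.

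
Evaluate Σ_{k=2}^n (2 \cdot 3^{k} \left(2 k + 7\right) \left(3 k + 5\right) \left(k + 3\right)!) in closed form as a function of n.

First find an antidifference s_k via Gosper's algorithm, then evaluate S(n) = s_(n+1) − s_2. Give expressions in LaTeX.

S(n) = 12 \cdot 3^{n} n \left(n + 4\right)! + 18 \cdot 3^{n} \left(n + 4\right)! - 10800

Compute t_(k+1)/t_k: get 3*(k + 4)*(2*k + 9)*(3*k + 8)/((2*k + 7)*(3*k + 5)).
Normal form (A,B,C) = (3*k + 12, 1, k**2 + 31*k/6 + 35/6).
Solve (3*k + 12)·f(k+1) − (1)·f(k) = k**2 + 31*k/6 + 35/6.
From deg A=1, deg B=0, deg C=2: d=1.
Match coefficients ⇒ f(k) = (2*k + 1)/6.
R(k) = B(k−1)·f(k)/C(k) = (2*k + 1)/((2*k + 7)*(3*k + 5)); s_k = R·t_k = 2*3**k*(2*k + 1)*factorial(k + 3).
Verify: 2*3**k*(2*k + 7)*(3*k + 5)*factorial(k + 3) matches t_k.
s_(n+1) = 6*3**n*(2*n + 3)*factorial(n + 4) and s_(2) = 10800, so S(n) = 12*3**n*n*factorial(n + 4) + 18*3**n*factorial(n + 4) - 10800.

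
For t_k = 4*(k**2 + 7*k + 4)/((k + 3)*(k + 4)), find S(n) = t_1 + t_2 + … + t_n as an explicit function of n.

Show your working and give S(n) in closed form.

S(n) = 4*n*(n + 2)/(n + 4)

The ratio is (k + 3)*(7*k + (k + 1)**2 + 11)/((k + 5)*(k**2 + 7*k + 4)).
So A=k + 3 and B=k + 5, with C=k**2 + 7*k + 4.
Set up (k + 3)·f(k+1) − (k + 4)·f(k) − (k**2 + 7*k + 4) = 0.
Bound: deg f ≤ 2.
Solve for f: f(k) = k*(3*k + 1)/3 (degree 2 ≤ 2).
Get s_k = R·t_k = 4*k*(3*k + 1)/(3*(k + 3)) with R(k) = B(k−1)f(k)/C(k) = k*(k + 4)*(3*k + 1)/(3*(k**2 + 7*k + 4)).
Δs = 4*(k**2 + 7*k + 4)/(k**2 + 7*k + 12), as required.
Evaluate: s_(n+1) = 4*(3*n**2 + 7*n + 4)/(3*(n + 4)); subtract s_(1) = 4/3 ⇒ S(n) = 4*n*(n + 2)/(n + 4).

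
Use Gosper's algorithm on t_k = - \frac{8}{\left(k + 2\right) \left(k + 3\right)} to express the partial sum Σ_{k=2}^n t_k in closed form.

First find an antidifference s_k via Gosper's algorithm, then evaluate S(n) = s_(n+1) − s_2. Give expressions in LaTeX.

r(k) = (k + 2)/(k + 4) after simplifying.
Normal form (A,B,C) = (k + 2, k + 4, 1).
f must satisfy (k + 2)·f(k+1) − (k + 3)·f(k) = 1.
deg f ≤ 1 (via 1,1,0).
Solve for f: f(k) = k/2 (degree 1 ≤ 1).
Then R = B(k−1)f/C = k*(k + 3)/2, so s_k = R(k)·t_k = -4*k/(k + 2).
s_(k+1) − s_k = -8/(k**2 + 5*k + 6) = t_k.
Σ_(k=2)^n t_k = s_(n+1) − s_(2) = (4*(-n - 1)/(n + 3)) − (-2), i.e. 2*(1 - n)/(n + 3).

S(n) = \frac{2 \left(1 - n\right)}{n + 3}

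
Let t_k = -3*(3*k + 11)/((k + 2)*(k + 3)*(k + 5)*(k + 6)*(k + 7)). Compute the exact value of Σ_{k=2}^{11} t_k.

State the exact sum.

Σ = -145/11424

Compute t_(k+1)/t_k: get (k + 2)*(k + 5)*(3*k + 14)/((k + 4)*(k + 8)*(3*k + 11)).
So A=k + 2 and B=k + 8, with C=k**2 + 23*k/3 + 44/3.
Need (k + 2)·f(k+1) − (k + 7)·f(k) = k**2 + 23*k/3 + 44/3.
deg f ≤ 5 (via 1,1,2).
A polynomial solution: f(k) = k*(k + 3)*(k + 4)*(k**2 + 13*k + 52)/180.
So s_k = (B(k−1)f/C)·t_k = (k*(k + 3)*(k + 7)*(k**2 + 13*k + 52)/(60*(3*k + 11)))·t_k = k*(-k**2 - 13*k - 52)/(20*(k**3 + 13*k**2 + 52*k + 60)).
Check: Δs_k = 3*(-3*k - 11)/(k**5 + 23*k**4 + 203*k**3 + 853*k**2 + 1692*k + 1260). ✓
Σ_(k=2)^(11) t_k = s_(12) − s_(2) = -88/1785 − (-41/1120) = -145/11424.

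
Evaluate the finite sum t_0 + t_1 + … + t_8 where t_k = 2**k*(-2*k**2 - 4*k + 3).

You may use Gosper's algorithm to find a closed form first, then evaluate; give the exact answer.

Compute t_(k+1)/t_k: get 2*(2*k**2 + 8*k + 3)/(2*k**2 + 4*k - 3).
Gosper form: A/B · C(k+1)/C(k) with A=2, B=1, C=k**2 + 2*k - 3/2.
Key eq: (2)·f(k+1) = (1)·f(k) + (k**2 + 2*k - 3/2).
deg f ≤ 2 (via 0,0,2).
Match coefficients ⇒ f(k) = (2*k**2 - 4*k + 1)/2.
Get s_k = R·t_k = 2**k*(-2*k**2 + 4*k - 1) with R(k) = B(k−1)f(k)/C(k) = (2*k**2 - 4*k + 1)/(2*k**2 + 4*k - 3).
Δs = 2**k*(-2*k**2 - 4*k + 3), as required.
Σ_(k=0)^(8) t_k = s_(9) − s_(0) = -65024 − (-1) = -65023.

Σ = -65023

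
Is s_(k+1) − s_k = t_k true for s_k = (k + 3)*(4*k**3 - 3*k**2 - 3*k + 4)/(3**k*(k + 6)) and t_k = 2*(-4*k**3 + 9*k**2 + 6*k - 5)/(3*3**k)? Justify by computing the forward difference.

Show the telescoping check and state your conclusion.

Invalid: residual (8*k**4 + 42*k**3 - 129*k**2 - 71*k + 72)/(3**k*(k**2 + 13*k + 42)) ≠ 0.

s_(k+1) = (4*k**4 + 25*k**3 + 39*k**2 + 14*k + 8)/(3*3**k*(k + 7))
s_(k+1) − s_k = (-8*k**5 - 62*k**4 + 36*k**3 + 515*k**2 + 161*k - 204)/(3*3**k*(k**2 + 13*k + 42))
(s_(k+1) − s_k) − t_k = (8*k**4 + 42*k**3 - 129*k**2 - 71*k + 72)/(3**k*(k**2 + 13*k + 42))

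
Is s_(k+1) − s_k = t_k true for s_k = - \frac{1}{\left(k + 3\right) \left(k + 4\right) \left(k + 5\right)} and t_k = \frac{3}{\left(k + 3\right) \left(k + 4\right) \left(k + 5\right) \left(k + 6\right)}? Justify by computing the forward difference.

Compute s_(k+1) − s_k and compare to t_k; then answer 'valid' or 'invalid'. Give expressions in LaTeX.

s_(k+1) = -1/((k + 4)*(k + 5)*(k + 6))
s_(k+1) − s_k = 3/((k + 3)*(k + 4)*(k + 5)*(k + 6))
(s_(k+1) − s_k) − t_k = 0

valid (s_(k+1) − s_k reduces to t_k)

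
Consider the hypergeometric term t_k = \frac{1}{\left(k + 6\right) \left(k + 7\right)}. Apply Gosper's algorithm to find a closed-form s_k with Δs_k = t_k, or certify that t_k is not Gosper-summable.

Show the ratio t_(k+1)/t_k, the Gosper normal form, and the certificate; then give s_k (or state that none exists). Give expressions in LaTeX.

s_k = \frac{k}{6 \left(k + 6\right)}

Compute t_(k+1)/t_k: get (k + 6)/(k + 8).
So A=k + 6 and B=k + 8, with C=1.
Need (k + 6)·f(k+1) − (k + 7)·f(k) = 1.
deg f ≤ 1 (via 1,1,0).
Match coefficients ⇒ f(k) = k/6.
R(k) = B(k−1)·f(k)/C(k) = k*(k + 7)/6; s_k = R·t_k = k/(6*(k + 6)).
s_(k+1) − s_k = 1/(k**2 + 13*k + 42) = t_k.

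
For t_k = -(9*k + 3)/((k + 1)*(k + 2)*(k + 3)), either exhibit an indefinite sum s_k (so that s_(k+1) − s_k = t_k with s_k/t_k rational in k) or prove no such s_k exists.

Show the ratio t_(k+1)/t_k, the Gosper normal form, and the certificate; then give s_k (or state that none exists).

Ratio r(k) = (k + 1)*(3*k + 4)/((k + 4)*(3*k + 1)).
Normal form (A,B,C) = (k + 1, k + 4, k + 1/3).
Need (k + 1)·f(k+1) − (k + 3)·f(k) = k + 1/3.
Bound: deg f ≤ 2.
A polynomial solution: f(k) = k**2/3.
Get s_k = R·t_k = -3*k**2/(k**2 + 3*k + 2) with R(k) = B(k−1)f(k)/C(k) = k**2*(k + 3)/(3*k + 1).
s_(k+1) − s_k = 3*(-3*k - 1)/(k**3 + 6*k**2 + 11*k + 6) = t_k.

s_k = -3*k**2/(k**2 + 3*k + 2)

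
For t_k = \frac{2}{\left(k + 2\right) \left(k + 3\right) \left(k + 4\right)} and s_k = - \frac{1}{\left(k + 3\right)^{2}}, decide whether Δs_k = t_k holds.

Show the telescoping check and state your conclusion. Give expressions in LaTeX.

Invalid: residual \frac{- 3 k - 10}{k^{5} + 16 k^{4} + 101 k^{3} + 314 k^{2} + 480 k + 288} ≠ 0.

s_(k+1) = -1/(k + 4)**2
s_(k+1) − s_k = -1/(k + 4)**2 + (k + 3)**(-2)
(s_(k+1) − s_k) − t_k = (-3*k - 10)/(k**5 + 16*k**4 + 101*k**3 + 314*k**2 + 480*k + 288)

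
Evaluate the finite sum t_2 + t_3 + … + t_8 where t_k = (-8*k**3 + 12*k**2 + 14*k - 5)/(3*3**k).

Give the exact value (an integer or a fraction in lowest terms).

The ratio is (8*k**3 + 12*k**2 - 14*k - 13)/(3*(8*k**3 - 12*k**2 - 14*k + 5)).
Factor: A=1/3; B=1; C=k**3 - 3*k**2/2 - 7*k/4 + 5/8.
Solve (1/3)·f(k+1) − (1)·f(k) = k**3 - 3*k**2/2 - 7*k/4 + 5/8.
deg f ≤ 3 (via 0,0,3).
Match coefficients ⇒ f(k) = -3*(4*k**3 - k + 4)/8.
So s_k = (B(k−1)f/C)·t_k = (-3*(4*k**3 - k + 4)/(8*k**3 - 12*k**2 - 14*k + 5))·t_k = (4*k**3 - k + 4)/3**k.
Δs = (-8*k**3 + 12*k**2 + 14*k - 5)/(3*3**k), as required.
Σ_(k=2)^(8) t_k = s_(9) − s_(2) = 2911/19683 − (34/9) = -71447/19683.

Σ = -71447/19683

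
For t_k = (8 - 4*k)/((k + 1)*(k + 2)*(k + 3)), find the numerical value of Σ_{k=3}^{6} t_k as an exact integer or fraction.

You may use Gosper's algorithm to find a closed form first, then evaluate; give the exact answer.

r(k) = (k - 1)*(k + 1)/((k - 2)*(k + 4)) after simplifying.
So A=k + 1 and B=k + 4, with C=k - 2.
Key eq: (k + 1)·f(k+1) = (k + 3)·f(k) + (k - 2).
Degrees (1,1,1) ⇒ d ≤ 2.
Solve for f: f(k) = -k*(k + 7)/4 (degree 2 ≤ 2).
Get s_k = R·t_k = k*(k + 7)/((k + 1)*(k + 2)) with R(k) = B(k−1)f(k)/C(k) = -k*(k + 3)*(k + 7)/(4*(k - 2)).
Verify: 4*(2 - k)/(k**3 + 6*k**2 + 11*k + 6) matches t_k.
Sum = s_(7) − s_(3); s_(7) = 49/36, s_(3) = 3/2 ⇒ -5/36.

Σ = -5/36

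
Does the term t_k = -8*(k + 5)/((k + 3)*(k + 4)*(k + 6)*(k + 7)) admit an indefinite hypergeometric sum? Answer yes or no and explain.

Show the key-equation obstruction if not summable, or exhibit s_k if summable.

Compute t_(k+1)/t_k: get (k + 3)*(k + 6)**2/((k + 5)**2*(k + 8)).
Take A(k)=k + 3, B(k)=k + 8, C(k)=k**2 + 10*k + 25.
Set up (k + 3)·f(k+1) − (k + 7)·f(k) − (k**2 + 10*k + 25) = 0.
From deg A=1, deg B=1, deg C=2: d=4.
A polynomial solution: f(k) = k*(k + 4)*(k + 5)*(k + 9)/36.
Then R = B(k−1)f/C = k*(k + 4)*(k + 7)*(k + 9)/(36*(k + 5)), so s_k = R(k)·t_k = 2*k*(-k - 9)/(9*(k**2 + 9*k + 18)).
s_(k+1) − s_k = 8*(-k - 5)/(k**4 + 20*k**3 + 145*k**2 + 450*k + 504) = t_k.

Yes. s_k = 2*k*(-k - 9)/(9*(k**2 + 9*k + 18)).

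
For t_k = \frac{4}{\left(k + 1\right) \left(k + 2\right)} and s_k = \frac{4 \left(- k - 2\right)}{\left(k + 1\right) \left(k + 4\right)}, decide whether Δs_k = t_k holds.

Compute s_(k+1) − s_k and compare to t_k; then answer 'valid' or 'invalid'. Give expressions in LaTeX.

s_(k+1) = 4*(-k - 3)/((k + 2)*(k + 5))
s_(k+1) − s_k = 4*(k**2 + 5*k + 8)/(k**4 + 12*k**3 + 49*k**2 + 78*k + 40)
(s_(k+1) − s_k) − t_k = 16*(-k - 3)/(k**4 + 12*k**3 + 49*k**2 + 78*k + 40)

Invalid: residual \frac{16 \left(- k - 3\right)}{k^{4} + 12 k^{3} + 49 k^{2} + 78 k + 40} ≠ 0.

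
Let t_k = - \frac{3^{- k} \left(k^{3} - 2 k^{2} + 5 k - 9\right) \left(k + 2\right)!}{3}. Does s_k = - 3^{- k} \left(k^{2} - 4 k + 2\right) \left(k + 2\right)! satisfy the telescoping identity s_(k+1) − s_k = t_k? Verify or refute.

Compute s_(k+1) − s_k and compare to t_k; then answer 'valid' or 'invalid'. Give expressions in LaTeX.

Valid: the claim telescopes to t_k.

s_(k+1) = (-k**2 + 2*k + 1)*factorial(k + 3)/(3*3**k)
s_(k+1) − s_k = -(k**3 - 2*k**2 + 5*k - 9)*factorial(k + 2)/(3*3**k)
(s_(k+1) − s_k) − t_k = 0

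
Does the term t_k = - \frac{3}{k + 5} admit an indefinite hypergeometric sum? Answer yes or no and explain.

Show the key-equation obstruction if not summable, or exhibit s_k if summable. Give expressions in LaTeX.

No; the coefficient equations for f are inconsistent.

t_(k+1)/t_k = (k + 5)/(k + 6).
Normal form (A,B,C) = (k + 5, k + 6, 1).
Need (k + 5)·f(k+1) − (k + 5)·f(k) = 1.
deg f ≤ 0 (via 1,1,0).
Put f(k) = c0: A·f(k+1) − B(k−1)·f(k) − C = -1; need -1 = 0 — inconsistent ⇒ no f, not summable.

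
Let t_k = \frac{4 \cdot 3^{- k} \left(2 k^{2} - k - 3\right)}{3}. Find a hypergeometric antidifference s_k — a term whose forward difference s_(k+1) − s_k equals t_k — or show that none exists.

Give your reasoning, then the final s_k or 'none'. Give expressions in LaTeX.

Ratio r(k) = (k - 2*(k + 1)**2 + 4)/(3*(-2*k**2 + k + 3)).
Factor: A=1/3; B=1; C=k**2 - k/2 - 3/2.
Solve (1/3)·f(k+1) − (1)·f(k) = k**2 - k/2 - 3/2.
d = 2 from the (0,0,2) case.
Coefficient equations give f(k) = -3*(4*k**2 + 2*k - 3)/8.
Certificate R = B(k−1)f/C = -3*(4*k**2 + 2*k - 3)/(4*(k + 1)*(2*k - 3)) gives s_k = (-4*k**2 - 2*k + 3)/3**k.
Check: Δs_k = 4*(2*k**2 - k - 3)/(3*3**k). ✓

s_k = 3^{- k} \left(- 4 k^{2} - 2 k + 3\right)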